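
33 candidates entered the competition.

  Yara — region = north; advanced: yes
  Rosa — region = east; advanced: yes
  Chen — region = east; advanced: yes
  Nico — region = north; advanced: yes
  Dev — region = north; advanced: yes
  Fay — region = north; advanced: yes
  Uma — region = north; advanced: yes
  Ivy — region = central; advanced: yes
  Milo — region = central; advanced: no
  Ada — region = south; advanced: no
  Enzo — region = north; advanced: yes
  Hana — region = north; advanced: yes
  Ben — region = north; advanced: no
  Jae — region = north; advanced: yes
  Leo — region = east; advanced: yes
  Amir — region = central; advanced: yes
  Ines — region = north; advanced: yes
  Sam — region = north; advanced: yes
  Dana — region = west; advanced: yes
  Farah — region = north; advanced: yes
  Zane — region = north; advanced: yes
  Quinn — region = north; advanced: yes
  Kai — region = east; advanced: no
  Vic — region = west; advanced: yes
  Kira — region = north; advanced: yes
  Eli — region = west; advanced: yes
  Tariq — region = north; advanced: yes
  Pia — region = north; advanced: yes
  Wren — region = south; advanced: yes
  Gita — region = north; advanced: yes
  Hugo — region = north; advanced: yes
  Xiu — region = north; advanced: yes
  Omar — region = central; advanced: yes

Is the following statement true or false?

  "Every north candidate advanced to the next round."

False

'Every north candidate advanced to the next round' holds iff A ⊆ B, i.e. every element of A is in B (|A ∖ B| = 0).
|A| = 20, |A ∩ B| = 19, |A ∖ B| = 1.
So the statement is false.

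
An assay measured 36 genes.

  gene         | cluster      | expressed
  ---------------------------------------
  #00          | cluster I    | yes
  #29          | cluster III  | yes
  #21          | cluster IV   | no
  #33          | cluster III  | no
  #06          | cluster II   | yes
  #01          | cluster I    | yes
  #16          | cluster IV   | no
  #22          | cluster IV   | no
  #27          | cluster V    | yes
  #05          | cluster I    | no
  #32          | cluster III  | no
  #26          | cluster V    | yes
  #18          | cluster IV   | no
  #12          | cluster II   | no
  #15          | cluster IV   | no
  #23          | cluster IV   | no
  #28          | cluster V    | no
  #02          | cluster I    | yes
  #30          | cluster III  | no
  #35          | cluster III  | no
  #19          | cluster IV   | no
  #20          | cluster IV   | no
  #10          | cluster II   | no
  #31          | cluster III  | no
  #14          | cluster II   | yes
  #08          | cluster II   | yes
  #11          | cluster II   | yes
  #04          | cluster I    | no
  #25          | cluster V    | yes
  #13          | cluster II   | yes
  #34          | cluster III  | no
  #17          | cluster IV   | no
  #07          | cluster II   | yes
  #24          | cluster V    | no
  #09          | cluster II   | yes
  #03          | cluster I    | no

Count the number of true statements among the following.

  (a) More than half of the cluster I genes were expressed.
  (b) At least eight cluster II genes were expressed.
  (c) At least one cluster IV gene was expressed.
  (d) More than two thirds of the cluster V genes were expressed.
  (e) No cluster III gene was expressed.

0

(a) cluster I: |A| = 6, |A ∩ B| = 3; needs |A ∩ B| > |A ∖ B| — false.
(b) cluster II: |A| = 9, |A ∩ B| = 7; needs |A ∩ B| ≥ 8 — false.
(c) cluster IV: |A| = 9, |A ∩ B| = 0; needs A ∩ B ≠ ∅ (|A ∩ B| ≥ 1) — false.
(d) cluster V: |A| = 5, |A ∩ B| = 3; needs |A ∩ B| / |A| > 2/3 — false.
(e) cluster III: |A| = 7, |A ∩ B| = 1; needs A ∩ B = ∅ (|A ∩ B| = 0) — false.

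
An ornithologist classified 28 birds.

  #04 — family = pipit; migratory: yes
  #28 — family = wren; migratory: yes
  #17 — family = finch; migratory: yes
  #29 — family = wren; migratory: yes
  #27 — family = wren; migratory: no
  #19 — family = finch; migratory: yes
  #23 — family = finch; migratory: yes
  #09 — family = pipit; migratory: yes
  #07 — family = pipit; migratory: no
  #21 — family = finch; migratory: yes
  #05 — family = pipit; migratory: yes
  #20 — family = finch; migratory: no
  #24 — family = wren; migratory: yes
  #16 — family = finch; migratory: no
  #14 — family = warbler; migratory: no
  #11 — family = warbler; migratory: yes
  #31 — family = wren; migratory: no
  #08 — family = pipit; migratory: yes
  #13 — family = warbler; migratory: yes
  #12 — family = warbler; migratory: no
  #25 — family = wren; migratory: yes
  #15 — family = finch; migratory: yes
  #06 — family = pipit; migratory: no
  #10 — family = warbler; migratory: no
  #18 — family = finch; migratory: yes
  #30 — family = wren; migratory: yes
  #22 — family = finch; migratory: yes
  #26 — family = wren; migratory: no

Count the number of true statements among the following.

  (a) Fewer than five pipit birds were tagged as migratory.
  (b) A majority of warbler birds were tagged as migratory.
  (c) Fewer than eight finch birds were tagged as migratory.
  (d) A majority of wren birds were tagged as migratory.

(a) pipit: |A| = 6, |A ∩ B| = 4; needs |A ∩ B| < 5 — true.
(b) warbler: |A| = 5, |A ∩ B| = 2; needs |A ∩ B| > |A ∖ B| — false.
(c) finch: |A| = 9, |A ∩ B| = 7; needs |A ∩ B| < 8 — true.
(d) wren: |A| = 8, |A ∩ B| = 5; needs |A ∩ B| > |A ∖ B| — true.

3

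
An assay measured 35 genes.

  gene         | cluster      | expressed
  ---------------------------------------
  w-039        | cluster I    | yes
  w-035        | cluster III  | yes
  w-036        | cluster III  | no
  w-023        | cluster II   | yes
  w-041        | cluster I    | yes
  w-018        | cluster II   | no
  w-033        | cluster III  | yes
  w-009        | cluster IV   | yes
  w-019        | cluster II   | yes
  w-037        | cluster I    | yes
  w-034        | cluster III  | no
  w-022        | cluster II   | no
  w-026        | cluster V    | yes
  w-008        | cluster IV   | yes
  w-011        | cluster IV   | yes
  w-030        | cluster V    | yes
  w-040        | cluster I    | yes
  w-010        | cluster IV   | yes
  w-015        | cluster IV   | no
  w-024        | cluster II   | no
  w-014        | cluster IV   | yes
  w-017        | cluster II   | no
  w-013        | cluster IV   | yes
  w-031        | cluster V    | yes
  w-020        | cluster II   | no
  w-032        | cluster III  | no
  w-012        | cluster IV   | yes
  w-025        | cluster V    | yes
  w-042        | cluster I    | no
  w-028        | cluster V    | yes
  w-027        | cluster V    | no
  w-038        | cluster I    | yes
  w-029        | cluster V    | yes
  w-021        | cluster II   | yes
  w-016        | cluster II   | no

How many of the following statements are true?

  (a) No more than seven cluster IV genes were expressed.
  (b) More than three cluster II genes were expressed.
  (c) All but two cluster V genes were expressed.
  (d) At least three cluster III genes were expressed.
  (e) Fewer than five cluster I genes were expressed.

(a) cluster IV: |A| = 8, |A ∩ B| = 7; needs |A ∩ B| ≤ 7 — true.
(b) cluster II: |A| = 9, |A ∩ B| = 3; needs |A ∩ B| > 3 — false.
(c) cluster V: |A| = 7, |A ∩ B| = 6; needs |A ∖ B| = 2 — false.
(d) cluster III: |A| = 5, |A ∩ B| = 2; needs |A ∩ B| ≥ 3 — false.
(e) cluster I: |A| = 6, |A ∩ B| = 5; needs |A ∩ B| < 5 — false.

1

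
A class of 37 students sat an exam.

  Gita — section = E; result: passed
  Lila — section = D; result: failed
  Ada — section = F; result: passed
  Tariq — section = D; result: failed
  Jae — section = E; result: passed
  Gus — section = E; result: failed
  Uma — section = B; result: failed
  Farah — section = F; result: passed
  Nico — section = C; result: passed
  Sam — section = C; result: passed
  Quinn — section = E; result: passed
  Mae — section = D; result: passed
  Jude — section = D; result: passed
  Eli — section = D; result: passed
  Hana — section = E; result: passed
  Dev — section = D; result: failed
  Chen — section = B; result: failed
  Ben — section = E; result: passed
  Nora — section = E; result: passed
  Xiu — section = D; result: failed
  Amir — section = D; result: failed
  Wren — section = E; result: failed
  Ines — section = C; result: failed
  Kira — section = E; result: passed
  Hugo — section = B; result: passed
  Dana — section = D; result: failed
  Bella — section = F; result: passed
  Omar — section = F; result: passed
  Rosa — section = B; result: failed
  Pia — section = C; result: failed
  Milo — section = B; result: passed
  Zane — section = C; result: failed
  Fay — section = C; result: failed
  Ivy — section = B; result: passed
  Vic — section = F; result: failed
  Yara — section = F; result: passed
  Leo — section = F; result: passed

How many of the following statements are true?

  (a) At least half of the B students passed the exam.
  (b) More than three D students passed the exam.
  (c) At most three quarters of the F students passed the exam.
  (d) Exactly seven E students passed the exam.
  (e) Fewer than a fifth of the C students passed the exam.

(a) B: |A| = 6, |A ∩ B| = 3; needs |A ∩ B| ≥ |A ∖ B| — true.
(b) D: |A| = 9, |A ∩ B| = 3; needs |A ∩ B| > 3 — false.
(c) F: |A| = 7, |A ∩ B| = 6; needs |A ∩ B| / |A| ≤ 3/4 — false.
(d) E: |A| = 9, |A ∩ B| = 7; needs |A ∩ B| = 7 — true.
(e) C: |A| = 6, |A ∩ B| = 2; needs |A ∩ B| / |A| < 1/5 — false.

2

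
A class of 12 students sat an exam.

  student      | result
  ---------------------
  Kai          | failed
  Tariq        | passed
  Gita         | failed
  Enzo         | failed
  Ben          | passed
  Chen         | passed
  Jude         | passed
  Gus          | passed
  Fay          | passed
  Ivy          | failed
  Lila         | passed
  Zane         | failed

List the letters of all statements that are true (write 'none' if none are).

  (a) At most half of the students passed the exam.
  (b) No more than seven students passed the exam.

|A| = 12, |A ∩ B| = 7, |A ∖ B| = 5.
(a) |A ∩ B| ≤ |A ∖ B|: fails.
(b) |A ∩ B| ≤ 7: holds.

(b)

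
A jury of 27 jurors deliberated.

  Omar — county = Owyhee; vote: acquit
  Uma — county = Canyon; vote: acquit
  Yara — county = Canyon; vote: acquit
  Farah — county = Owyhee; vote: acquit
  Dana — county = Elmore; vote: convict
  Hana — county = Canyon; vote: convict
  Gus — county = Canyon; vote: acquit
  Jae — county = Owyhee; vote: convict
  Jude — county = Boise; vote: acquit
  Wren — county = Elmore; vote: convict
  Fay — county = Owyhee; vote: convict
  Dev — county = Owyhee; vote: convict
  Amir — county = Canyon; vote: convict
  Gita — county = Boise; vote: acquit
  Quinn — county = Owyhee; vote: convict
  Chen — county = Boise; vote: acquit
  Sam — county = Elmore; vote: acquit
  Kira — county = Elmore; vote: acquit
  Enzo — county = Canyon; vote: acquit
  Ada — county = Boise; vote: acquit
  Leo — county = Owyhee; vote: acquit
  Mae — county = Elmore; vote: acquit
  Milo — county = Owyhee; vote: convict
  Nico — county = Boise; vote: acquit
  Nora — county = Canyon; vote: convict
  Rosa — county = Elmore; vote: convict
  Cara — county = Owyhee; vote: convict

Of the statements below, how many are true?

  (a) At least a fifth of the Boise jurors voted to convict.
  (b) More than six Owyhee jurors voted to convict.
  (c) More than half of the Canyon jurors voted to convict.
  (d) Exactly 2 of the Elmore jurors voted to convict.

0

(a) Boise: |A| = 5, |A ∩ B| = 0; needs |A ∩ B| / |A| ≥ 1/5 — false.
(b) Owyhee: |A| = 9, |A ∩ B| = 6; needs |A ∩ B| > 6 — false.
(c) Canyon: |A| = 7, |A ∩ B| = 3; needs |A ∩ B| > |A ∖ B| — false.
(d) Elmore: |A| = 6, |A ∩ B| = 3; needs |A ∩ B| = 2 — false.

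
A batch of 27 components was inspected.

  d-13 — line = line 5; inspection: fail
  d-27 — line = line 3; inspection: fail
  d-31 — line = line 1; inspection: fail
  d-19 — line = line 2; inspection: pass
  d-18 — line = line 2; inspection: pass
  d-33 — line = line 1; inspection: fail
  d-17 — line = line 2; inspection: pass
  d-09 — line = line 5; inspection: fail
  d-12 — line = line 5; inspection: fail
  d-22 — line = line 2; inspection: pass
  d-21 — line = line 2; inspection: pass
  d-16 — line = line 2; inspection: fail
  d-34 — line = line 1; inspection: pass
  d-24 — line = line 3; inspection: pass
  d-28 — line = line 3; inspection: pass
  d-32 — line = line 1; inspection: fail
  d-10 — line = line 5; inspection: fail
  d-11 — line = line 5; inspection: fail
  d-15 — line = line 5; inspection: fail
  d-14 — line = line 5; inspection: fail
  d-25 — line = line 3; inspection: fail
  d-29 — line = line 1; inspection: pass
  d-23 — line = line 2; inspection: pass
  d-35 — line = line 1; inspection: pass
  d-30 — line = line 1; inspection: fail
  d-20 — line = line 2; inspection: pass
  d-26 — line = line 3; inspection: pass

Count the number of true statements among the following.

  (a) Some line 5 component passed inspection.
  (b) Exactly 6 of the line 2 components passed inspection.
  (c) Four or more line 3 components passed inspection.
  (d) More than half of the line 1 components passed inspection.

(a) line 5: |A| = 7, |A ∩ B| = 0; needs A ∩ B ≠ ∅ (|A ∩ B| ≥ 1) — false.
(b) line 2: |A| = 8, |A ∩ B| = 7; needs |A ∩ B| = 6 — false.
(c) line 3: |A| = 5, |A ∩ B| = 3; needs |A ∩ B| ≥ 4 — false.
(d) line 1: |A| = 7, |A ∩ B| = 3; needs |A ∩ B| > |A ∖ B| — false.

0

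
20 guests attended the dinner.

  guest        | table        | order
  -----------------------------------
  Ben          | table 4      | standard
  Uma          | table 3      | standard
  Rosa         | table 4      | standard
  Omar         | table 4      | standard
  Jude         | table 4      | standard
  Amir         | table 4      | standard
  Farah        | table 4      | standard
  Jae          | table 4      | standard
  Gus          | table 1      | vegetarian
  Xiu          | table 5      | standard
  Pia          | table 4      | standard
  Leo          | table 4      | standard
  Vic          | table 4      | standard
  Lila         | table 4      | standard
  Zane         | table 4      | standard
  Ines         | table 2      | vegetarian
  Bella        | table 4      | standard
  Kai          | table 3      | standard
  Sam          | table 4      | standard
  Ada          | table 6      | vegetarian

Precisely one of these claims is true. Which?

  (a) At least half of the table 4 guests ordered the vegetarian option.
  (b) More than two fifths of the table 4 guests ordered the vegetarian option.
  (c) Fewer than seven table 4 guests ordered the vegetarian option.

|A| = 14, |A ∩ B| = 0, |A ∖ B| = 14.
(a) requires |A ∩ B| ≥ |A ∖ B|: false.
(b) requires |A ∩ B| / |A| > 2/5: false.
(c) requires |A ∩ B| < 7: true.

(c)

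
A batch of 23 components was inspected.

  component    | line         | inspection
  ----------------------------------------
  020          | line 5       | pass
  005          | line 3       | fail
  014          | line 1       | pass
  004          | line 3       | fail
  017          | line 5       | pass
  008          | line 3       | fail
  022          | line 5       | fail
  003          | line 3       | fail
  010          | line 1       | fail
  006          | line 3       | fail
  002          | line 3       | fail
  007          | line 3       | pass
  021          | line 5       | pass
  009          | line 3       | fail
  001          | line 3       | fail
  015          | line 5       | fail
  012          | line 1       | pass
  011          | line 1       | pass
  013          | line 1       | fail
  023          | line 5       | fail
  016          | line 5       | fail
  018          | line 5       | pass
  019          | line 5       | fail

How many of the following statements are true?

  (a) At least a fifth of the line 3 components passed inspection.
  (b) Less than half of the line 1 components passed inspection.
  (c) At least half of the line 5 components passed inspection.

(a) line 3: |A| = 9, |A ∩ B| = 1; needs |A ∩ B| / |A| ≥ 1/5 — false.
(b) line 1: |A| = 5, |A ∩ B| = 3; needs |A ∩ B| < |A ∖ B| — false.
(c) line 5: |A| = 9, |A ∩ B| = 4; needs |A ∩ B| ≥ |A ∖ B| — false.

0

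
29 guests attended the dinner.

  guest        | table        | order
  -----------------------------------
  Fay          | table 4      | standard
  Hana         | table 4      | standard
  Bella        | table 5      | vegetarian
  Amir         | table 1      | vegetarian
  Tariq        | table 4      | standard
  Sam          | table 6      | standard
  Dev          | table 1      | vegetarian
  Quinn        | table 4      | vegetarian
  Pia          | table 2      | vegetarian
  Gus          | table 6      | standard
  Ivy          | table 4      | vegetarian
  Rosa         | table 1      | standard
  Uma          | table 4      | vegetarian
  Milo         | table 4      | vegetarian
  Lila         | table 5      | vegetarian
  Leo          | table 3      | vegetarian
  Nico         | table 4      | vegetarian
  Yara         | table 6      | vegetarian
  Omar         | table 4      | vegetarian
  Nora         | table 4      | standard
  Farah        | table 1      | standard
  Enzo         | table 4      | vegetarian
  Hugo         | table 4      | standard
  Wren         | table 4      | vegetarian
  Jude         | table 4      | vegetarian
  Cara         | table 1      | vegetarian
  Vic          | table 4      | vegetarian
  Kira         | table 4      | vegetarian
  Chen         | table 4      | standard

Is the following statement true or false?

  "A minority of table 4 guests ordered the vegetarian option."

False

'A minority of table 4 guests ordered the vegetarian option' holds iff |A ∩ B| < |A ∖ B|.
|A| = 17, |A ∩ B| = 11, |A ∖ B| = 6.
11 > 6, so the statement is false.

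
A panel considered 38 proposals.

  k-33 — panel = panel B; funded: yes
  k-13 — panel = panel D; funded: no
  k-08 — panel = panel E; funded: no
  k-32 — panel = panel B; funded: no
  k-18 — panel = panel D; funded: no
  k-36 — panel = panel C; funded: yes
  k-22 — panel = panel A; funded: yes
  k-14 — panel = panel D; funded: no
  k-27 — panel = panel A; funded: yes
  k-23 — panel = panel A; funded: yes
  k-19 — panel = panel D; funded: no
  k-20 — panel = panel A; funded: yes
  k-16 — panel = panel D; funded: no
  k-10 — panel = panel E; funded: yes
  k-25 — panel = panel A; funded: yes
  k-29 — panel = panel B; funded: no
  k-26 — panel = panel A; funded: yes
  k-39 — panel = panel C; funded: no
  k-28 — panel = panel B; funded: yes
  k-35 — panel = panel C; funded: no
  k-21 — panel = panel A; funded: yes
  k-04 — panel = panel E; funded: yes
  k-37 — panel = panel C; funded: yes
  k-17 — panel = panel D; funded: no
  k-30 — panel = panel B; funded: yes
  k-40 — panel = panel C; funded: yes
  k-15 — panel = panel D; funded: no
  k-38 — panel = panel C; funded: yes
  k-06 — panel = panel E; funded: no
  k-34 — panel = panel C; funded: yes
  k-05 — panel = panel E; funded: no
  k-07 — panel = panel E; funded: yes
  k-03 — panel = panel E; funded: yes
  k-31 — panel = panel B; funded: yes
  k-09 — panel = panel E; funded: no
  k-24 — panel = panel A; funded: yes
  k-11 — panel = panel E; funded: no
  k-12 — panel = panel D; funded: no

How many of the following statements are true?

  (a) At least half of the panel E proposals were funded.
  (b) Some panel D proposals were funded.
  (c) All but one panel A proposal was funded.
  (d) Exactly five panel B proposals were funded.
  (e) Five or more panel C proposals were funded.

(a) panel E: |A| = 9, |A ∩ B| = 4; needs |A ∩ B| ≥ |A ∖ B| — false.
(b) panel D: |A| = 8, |A ∩ B| = 0; needs A ∩ B ≠ ∅ (|A ∩ B| ≥ 1) — false.
(c) panel A: |A| = 8, |A ∩ B| = 8; needs |A ∖ B| = 1 — false.
(d) panel B: |A| = 6, |A ∩ B| = 4; needs |A ∩ B| = 5 — false.
(e) panel C: |A| = 7, |A ∩ B| = 5; needs |A ∩ B| ≥ 5 — true.

1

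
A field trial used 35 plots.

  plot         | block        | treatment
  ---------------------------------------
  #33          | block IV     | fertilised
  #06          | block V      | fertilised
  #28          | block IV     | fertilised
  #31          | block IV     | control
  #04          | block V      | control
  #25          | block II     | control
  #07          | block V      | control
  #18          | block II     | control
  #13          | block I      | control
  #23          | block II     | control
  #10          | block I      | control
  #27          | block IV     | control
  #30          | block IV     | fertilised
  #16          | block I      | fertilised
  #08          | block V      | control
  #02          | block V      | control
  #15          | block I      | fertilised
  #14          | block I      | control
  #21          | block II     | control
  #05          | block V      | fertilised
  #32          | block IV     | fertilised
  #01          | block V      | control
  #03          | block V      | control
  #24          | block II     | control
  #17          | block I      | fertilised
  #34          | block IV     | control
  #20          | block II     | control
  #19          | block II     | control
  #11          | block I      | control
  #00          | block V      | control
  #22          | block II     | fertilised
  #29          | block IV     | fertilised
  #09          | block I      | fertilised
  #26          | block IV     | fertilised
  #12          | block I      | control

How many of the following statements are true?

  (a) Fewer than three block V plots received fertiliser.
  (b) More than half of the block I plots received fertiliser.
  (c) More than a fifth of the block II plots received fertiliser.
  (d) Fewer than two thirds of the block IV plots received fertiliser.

(a) block V: |A| = 9, |A ∩ B| = 2; needs |A ∩ B| < 3 — true.
(b) block I: |A| = 9, |A ∩ B| = 4; needs |A ∩ B| > |A ∖ B| — false.
(c) block II: |A| = 8, |A ∩ B| = 1; needs |A ∩ B| / |A| > 1/5 — false.
(d) block IV: |A| = 9, |A ∩ B| = 6; needs |A ∩ B| / |A| < 2/3 — false.

1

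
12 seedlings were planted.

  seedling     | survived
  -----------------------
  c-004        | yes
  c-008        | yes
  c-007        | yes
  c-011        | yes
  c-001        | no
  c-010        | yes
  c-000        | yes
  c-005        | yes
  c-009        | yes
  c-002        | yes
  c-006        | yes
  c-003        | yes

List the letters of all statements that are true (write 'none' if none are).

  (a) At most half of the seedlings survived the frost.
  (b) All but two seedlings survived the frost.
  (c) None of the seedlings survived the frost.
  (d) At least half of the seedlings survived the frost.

(d)

|A| = 12, |A ∩ B| = 11, |A ∖ B| = 1.
(a) |A ∩ B| ≤ |A ∖ B|: fails.
(b) |A ∖ B| = 2: fails.
(c) A ∩ B = ∅ (|A ∩ B| = 0): fails.
(d) |A ∩ B| ≥ |A ∖ B|: holds.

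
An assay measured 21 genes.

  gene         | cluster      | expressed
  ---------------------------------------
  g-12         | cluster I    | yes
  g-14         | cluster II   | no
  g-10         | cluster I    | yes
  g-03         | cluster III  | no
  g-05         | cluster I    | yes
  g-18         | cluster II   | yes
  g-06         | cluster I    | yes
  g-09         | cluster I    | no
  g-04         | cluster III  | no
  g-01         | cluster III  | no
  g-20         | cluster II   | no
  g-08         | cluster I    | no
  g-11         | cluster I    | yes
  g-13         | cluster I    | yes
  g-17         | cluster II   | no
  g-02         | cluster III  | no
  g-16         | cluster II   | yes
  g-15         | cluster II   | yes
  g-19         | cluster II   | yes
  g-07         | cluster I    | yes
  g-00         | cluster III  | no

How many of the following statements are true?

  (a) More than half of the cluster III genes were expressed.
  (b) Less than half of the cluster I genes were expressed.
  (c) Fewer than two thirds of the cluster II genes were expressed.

1

(a) cluster III: |A| = 5, |A ∩ B| = 0; needs |A ∩ B| > |A ∖ B| — false.
(b) cluster I: |A| = 9, |A ∩ B| = 7; needs |A ∩ B| < |A ∖ B| — false.
(c) cluster II: |A| = 7, |A ∩ B| = 4; needs |A ∩ B| / |A| < 2/3 — true.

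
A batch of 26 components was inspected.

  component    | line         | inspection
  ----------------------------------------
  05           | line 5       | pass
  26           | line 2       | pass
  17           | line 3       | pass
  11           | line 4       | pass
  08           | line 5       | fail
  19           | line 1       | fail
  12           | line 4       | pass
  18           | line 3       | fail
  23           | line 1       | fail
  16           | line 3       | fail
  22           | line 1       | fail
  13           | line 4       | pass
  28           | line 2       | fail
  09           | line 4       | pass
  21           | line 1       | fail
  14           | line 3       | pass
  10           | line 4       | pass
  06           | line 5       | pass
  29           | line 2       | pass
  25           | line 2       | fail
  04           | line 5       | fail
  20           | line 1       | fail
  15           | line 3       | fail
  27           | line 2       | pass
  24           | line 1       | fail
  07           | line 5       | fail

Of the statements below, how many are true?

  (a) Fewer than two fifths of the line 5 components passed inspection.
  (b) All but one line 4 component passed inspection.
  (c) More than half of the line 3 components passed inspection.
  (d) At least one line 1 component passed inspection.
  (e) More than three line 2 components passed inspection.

0

(a) line 5: |A| = 5, |A ∩ B| = 2; needs |A ∩ B| / |A| < 2/5 — false.
(b) line 4: |A| = 5, |A ∩ B| = 5; needs |A ∖ B| = 1 — false.
(c) line 3: |A| = 5, |A ∩ B| = 2; needs |A ∩ B| > |A ∖ B| — false.
(d) line 1: |A| = 6, |A ∩ B| = 0; needs A ∩ B ≠ ∅ (|A ∩ B| ≥ 1) — false.
(e) line 2: |A| = 5, |A ∩ B| = 3; needs |A ∩ B| > 3 — false.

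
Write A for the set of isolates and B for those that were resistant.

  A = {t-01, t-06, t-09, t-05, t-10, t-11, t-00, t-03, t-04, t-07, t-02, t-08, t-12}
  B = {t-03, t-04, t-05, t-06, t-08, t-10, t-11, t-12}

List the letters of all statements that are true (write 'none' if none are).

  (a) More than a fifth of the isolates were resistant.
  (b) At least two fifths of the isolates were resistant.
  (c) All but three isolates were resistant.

|A| = 13, |A ∩ B| = 8, |A ∖ B| = 5.
(a) |A ∩ B| / |A| > 1/5: holds.
(b) |A ∩ B| / |A| ≥ 2/5: holds.
(c) |A ∖ B| = 3: fails.

(a), (b)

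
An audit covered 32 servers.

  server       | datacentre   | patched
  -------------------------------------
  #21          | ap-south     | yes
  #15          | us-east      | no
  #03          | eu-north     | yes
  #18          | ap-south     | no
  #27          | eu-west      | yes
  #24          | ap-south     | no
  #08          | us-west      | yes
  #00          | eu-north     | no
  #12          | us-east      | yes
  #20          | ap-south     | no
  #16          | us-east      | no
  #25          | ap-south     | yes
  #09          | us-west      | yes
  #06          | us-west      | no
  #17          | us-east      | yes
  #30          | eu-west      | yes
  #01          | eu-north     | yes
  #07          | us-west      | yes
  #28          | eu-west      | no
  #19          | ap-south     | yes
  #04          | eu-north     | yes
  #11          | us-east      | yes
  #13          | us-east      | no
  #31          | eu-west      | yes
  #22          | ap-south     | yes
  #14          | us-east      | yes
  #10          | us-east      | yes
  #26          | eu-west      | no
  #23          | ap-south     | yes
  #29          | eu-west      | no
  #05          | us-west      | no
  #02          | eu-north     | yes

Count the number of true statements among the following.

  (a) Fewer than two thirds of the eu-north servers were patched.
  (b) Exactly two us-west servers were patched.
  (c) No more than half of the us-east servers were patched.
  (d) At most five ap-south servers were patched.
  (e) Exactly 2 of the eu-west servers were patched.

(a) eu-north: |A| = 5, |A ∩ B| = 4; needs |A ∩ B| / |A| < 2/3 — false.
(b) us-west: |A| = 5, |A ∩ B| = 3; needs |A ∩ B| = 2 — false.
(c) us-east: |A| = 8, |A ∩ B| = 5; needs |A ∩ B| ≤ |A ∖ B| — false.
(d) ap-south: |A| = 8, |A ∩ B| = 5; needs |A ∩ B| ≤ 5 — true.
(e) eu-west: |A| = 6, |A ∩ B| = 3; needs |A ∩ B| = 2 — false.

1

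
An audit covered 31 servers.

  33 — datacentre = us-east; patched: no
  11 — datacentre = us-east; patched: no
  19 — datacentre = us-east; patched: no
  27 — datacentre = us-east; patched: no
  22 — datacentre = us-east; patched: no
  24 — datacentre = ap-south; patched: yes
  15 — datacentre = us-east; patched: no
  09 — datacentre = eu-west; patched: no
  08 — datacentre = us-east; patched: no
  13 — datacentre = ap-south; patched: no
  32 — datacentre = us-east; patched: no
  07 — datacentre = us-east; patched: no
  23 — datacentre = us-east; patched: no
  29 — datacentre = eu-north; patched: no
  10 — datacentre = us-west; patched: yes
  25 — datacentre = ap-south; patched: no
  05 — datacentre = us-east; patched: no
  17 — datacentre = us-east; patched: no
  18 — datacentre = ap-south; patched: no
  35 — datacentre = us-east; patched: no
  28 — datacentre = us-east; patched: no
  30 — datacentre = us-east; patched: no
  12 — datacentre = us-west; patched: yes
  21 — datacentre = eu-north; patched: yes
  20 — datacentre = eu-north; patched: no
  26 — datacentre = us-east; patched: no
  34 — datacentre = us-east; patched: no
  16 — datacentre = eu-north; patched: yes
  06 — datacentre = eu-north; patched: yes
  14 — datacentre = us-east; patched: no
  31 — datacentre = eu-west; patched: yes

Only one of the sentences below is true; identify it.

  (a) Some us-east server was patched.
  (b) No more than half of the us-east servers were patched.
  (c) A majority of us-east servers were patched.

(b)

|A| = 18, |A ∩ B| = 0, |A ∖ B| = 18.
(a) requires A ∩ B ≠ ∅ (|A ∩ B| ≥ 1): false.
(b) requires |A ∩ B| ≤ |A ∖ B|: true.
(c) requires |A ∩ B| > |A ∖ B|: false.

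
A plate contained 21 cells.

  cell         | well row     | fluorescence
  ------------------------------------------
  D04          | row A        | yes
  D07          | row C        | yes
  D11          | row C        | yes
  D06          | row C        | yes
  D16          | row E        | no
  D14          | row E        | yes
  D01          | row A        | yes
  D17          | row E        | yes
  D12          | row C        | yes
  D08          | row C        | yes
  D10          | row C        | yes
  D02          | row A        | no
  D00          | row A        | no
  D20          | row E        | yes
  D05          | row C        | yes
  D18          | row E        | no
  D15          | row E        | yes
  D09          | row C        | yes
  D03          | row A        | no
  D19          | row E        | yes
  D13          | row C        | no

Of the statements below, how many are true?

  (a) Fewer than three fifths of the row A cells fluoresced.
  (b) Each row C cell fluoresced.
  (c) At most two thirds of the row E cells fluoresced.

1

(a) row A: |A| = 5, |A ∩ B| = 2; needs |A ∩ B| / |A| < 3/5 — true.
(b) row C: |A| = 9, |A ∩ B| = 8; needs A ⊆ B, i.e. every element of A is in B (|A ∖ B| = 0) — false.
(c) row E: |A| = 7, |A ∩ B| = 5; needs |A ∩ B| / |A| ≤ 2/3 — false.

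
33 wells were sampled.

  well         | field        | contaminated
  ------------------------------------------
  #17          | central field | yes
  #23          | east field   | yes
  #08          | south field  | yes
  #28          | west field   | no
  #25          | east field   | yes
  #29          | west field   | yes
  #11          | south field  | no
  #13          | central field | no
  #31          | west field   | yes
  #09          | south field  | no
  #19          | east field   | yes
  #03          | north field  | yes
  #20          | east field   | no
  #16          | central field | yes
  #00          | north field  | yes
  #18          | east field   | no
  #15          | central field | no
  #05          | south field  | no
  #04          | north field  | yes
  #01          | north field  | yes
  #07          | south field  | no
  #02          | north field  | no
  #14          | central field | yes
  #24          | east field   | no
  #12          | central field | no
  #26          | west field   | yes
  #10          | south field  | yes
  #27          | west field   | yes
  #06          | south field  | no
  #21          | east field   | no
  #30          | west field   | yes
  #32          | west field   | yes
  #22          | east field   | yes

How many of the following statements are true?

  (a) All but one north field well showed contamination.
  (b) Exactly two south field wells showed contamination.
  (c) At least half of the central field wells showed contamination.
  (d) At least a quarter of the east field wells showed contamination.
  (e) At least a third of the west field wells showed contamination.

(a) north field: |A| = 5, |A ∩ B| = 4; needs |A ∖ B| = 1 — true.
(b) south field: |A| = 7, |A ∩ B| = 2; needs |A ∩ B| = 2 — true.
(c) central field: |A| = 6, |A ∩ B| = 3; needs |A ∩ B| ≥ |A ∖ B| — true.
(d) east field: |A| = 8, |A ∩ B| = 4; needs |A ∩ B| / |A| ≥ 1/4 — true.
(e) west field: |A| = 7, |A ∩ B| = 6; needs |A ∩ B| / |A| ≥ 1/3 — true.

5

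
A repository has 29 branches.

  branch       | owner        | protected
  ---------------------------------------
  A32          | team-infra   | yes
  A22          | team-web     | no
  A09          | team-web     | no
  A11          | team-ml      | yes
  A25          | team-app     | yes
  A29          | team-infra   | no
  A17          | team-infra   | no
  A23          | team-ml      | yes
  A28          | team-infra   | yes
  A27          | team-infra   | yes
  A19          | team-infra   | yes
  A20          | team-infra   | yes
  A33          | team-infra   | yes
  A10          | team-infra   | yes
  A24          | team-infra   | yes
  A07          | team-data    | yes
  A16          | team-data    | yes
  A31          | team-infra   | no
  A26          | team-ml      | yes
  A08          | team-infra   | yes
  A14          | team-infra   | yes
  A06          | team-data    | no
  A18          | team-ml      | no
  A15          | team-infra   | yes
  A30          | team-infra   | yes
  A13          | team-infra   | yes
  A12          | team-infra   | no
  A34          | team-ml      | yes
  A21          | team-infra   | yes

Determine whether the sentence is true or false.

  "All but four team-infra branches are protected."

True

'All but four team-infra branches are protected' holds iff |A ∖ B| = 4.
|A| = 18, |A ∩ B| = 14, |A ∖ B| = 4.
|A ∖ B| = 4, so the statement is true.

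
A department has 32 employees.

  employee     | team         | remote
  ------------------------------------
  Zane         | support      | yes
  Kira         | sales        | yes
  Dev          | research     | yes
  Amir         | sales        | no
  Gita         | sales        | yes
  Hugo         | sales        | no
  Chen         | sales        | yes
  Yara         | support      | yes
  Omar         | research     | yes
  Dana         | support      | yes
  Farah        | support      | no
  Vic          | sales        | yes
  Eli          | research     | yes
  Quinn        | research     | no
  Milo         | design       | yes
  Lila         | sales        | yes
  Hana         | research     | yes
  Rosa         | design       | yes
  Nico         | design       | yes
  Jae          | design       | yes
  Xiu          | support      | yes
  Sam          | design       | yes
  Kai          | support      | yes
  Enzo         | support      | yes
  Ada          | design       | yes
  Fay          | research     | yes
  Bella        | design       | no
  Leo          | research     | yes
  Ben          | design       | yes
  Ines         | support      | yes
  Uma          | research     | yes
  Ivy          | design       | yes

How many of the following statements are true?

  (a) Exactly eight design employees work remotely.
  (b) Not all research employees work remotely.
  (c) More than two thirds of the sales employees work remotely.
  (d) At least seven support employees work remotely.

(a) design: |A| = 9, |A ∩ B| = 8; needs |A ∩ B| = 8 — true.
(b) research: |A| = 8, |A ∩ B| = 7; needs A ⊄ B (|A ∖ B| ≥ 1) — true.
(c) sales: |A| = 7, |A ∩ B| = 5; needs |A ∩ B| / |A| > 2/3 — true.
(d) support: |A| = 8, |A ∩ B| = 7; needs |A ∩ B| ≥ 7 — true.

4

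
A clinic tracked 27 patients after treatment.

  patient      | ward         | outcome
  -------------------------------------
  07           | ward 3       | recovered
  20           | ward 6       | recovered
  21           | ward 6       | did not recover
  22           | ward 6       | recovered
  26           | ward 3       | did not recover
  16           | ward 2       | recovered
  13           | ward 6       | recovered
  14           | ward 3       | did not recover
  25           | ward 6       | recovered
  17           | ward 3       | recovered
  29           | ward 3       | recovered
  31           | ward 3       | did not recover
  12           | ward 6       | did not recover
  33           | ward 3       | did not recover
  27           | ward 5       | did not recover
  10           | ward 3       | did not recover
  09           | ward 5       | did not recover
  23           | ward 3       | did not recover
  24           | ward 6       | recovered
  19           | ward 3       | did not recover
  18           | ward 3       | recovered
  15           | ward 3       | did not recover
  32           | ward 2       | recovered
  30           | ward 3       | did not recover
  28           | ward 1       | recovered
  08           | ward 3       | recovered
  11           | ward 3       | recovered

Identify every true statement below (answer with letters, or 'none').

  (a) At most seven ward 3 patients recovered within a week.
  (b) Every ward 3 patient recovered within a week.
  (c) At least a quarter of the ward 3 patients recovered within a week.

|A| = 15, |A ∩ B| = 6, |A ∖ B| = 9.
(a) |A ∩ B| ≤ 7: holds.
(b) A ⊆ B, i.e. every element of A is in B (|A ∖ B| = 0): fails.
(c) |A ∩ B| / |A| ≥ 1/4: holds.

(a), (c)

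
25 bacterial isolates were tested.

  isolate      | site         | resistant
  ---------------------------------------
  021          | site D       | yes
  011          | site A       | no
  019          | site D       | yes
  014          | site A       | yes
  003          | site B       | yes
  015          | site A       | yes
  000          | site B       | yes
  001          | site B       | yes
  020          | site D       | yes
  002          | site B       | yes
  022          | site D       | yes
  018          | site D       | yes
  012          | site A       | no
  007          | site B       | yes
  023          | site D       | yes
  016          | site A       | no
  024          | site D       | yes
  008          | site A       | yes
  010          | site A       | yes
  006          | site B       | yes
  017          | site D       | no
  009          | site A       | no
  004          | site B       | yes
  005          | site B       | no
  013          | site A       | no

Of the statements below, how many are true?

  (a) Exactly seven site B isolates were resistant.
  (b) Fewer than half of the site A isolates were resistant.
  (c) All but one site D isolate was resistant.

(a) site B: |A| = 8, |A ∩ B| = 7; needs |A ∩ B| = 7 — true.
(b) site A: |A| = 9, |A ∩ B| = 4; needs |A ∩ B| < |A ∖ B| — true.
(c) site D: |A| = 8, |A ∩ B| = 7; needs |A ∖ B| = 1 — true.

3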